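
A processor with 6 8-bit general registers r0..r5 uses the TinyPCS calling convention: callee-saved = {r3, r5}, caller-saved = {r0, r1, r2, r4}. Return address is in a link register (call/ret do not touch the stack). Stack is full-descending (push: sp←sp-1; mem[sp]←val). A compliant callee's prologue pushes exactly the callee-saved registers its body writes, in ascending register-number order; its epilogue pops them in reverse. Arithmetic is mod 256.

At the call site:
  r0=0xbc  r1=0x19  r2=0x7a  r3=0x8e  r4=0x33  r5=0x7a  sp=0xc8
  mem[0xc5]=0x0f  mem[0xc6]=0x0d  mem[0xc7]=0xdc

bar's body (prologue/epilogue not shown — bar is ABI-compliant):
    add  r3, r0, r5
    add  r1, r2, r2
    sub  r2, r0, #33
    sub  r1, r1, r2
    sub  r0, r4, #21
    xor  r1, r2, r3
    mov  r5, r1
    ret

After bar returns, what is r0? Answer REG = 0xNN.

prologue: push r3 → mem[0xc7]=0x8e, sp=0xc7
prologue: push r5 → mem[0xc6]=0x7a, sp=0xc6
body[0] add  r3, r0, r5 → r3=0x36
body[1] add  r1, r2, r2 → r1=0xf4
body[2] sub  r2, r0, #33 → r2=0x9b
body[3] sub  r1, r1, r2 → r1=0x59
body[4] sub  r0, r4, #21 → r0=0x1e
body[5] xor  r1, r2, r3 → r1=0xad
body[6] mov  r5, r1 → r5=0xad
epilogue: pop r5=0x7a, sp=0xc7
epilogue: pop r3=0x8e, sp=0xc8
r0 is caller-saved → body value

REG = 0x1e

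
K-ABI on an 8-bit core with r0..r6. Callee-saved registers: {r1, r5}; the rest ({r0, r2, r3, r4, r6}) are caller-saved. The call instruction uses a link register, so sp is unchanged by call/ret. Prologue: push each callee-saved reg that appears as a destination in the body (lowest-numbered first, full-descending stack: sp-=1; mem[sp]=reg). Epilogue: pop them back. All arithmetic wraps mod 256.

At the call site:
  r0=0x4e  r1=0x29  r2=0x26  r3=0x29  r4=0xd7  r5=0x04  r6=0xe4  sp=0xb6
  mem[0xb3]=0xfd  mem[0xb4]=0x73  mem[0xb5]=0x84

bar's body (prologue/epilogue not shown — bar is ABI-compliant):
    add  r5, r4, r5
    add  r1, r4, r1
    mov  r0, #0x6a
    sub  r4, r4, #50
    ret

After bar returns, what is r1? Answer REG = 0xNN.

REG = 0x29

prologue: push r1 → mem[0xb5]=0x29, sp=0xb5
prologue: push r5 → mem[0xb4]=0x04, sp=0xb4
body[0] add  r5, r4, r5 → r5=0xdb
body[1] add  r1, r4, r1 → r1=0x00
body[2] mov  r0, #0x6a → r0=0x6a
body[3] sub  r4, r4, #50 → r4=0xa5
epilogue: pop r5=0x04, sp=0xb5
epilogue: pop r1=0x29, sp=0xb6
r1 is callee-saved → restored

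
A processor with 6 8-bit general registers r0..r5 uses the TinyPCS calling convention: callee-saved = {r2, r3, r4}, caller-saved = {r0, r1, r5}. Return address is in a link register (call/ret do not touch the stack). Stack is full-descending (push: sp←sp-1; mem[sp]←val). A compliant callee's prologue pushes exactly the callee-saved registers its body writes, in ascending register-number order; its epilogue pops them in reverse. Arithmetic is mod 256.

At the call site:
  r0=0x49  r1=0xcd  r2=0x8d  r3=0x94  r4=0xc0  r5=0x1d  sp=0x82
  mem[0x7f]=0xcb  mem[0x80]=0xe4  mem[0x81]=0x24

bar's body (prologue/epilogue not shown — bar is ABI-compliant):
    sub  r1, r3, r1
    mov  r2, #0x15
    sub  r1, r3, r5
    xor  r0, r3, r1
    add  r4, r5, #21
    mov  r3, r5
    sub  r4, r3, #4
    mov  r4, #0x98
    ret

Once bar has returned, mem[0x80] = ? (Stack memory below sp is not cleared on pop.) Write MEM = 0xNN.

prologue: push r2 -> mem[0x81]=0x8d, sp=0x81
prologue: push r3 -> mem[0x80]=0x94, sp=0x80
prologue: push r4 -> mem[0x7f]=0xc0, sp=0x7f
body[0] sub  r1, r3, r1 -> r1=0xc7
body[1] mov  r2, #0x15 -> r2=0x15
body[2] sub  r1, r3, r5 -> r1=0x77
body[3] xor  r0, r3, r1 -> r0=0xe3
body[4] add  r4, r5, #21 -> r4=0x32
body[5] mov  r3, r5 -> r3=0x1d
body[6] sub  r4, r3, #4 -> r4=0x19
body[7] mov  r4, #0x98 -> r4=0x98
epilogue: pop r4=0xc0, sp=0x80
epilogue: pop r3=0x94, sp=0x81
epilogue: pop r2=0x8d, sp=0x82
prologue pushed ['r2', 'r3', 'r4'] at ['0x81', '0x80', '0x7f']

MEM = 0x94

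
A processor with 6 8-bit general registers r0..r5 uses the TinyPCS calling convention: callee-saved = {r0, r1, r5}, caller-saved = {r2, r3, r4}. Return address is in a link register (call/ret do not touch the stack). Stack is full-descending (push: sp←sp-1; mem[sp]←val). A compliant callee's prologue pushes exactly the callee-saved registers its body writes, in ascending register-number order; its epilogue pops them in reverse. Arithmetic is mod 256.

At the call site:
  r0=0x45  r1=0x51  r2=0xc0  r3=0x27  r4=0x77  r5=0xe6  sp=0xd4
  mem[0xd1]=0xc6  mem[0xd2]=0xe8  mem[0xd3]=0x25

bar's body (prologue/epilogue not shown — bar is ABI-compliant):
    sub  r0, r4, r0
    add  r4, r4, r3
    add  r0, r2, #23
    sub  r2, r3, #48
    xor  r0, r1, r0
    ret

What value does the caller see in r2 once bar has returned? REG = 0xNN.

REG = 0xf7

prologue: push r0 → mem[0xd3]=0x45, sp=0xd3
body[0] sub  r0, r4, r0 → r0=0x32
body[1] add  r4, r4, r3 → r4=0x9e
body[2] add  r0, r2, #23 → r0=0xd7
body[3] sub  r2, r3, #48 → r2=0xf7
body[4] xor  r0, r1, r0 → r0=0x86
epilogue: pop r0=0x45, sp=0xd4
r2 is caller-saved → body value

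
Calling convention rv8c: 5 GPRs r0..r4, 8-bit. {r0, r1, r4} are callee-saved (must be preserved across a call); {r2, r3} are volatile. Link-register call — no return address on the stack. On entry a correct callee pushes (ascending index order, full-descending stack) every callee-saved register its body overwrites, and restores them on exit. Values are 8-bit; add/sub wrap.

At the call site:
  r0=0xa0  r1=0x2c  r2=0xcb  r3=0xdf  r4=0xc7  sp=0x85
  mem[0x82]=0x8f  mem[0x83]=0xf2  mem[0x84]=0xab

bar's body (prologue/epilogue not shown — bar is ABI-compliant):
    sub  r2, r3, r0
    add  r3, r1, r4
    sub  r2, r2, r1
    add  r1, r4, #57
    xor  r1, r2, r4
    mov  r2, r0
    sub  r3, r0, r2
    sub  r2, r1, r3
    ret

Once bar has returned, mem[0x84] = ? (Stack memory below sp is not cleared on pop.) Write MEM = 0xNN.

prologue: push r1 → mem[0x84]=0x2c, sp=0x84
body[0] sub  r2, r3, r0 → r2=0x3f
body[1] add  r3, r1, r4 → r3=0xf3
body[2] sub  r2, r2, r1 → r2=0x13
body[3] add  r1, r4, #57 → r1=0x00
body[4] xor  r1, r2, r4 → r1=0xd4
body[5] mov  r2, r0 → r2=0xa0
body[6] sub  r3, r0, r2 → r3=0x00
body[7] sub  r2, r1, r3 → r2=0xd4
epilogue: pop r1=0x2c, sp=0x85
prologue pushed ['r1'] at ['0x84']

MEM = 0x2c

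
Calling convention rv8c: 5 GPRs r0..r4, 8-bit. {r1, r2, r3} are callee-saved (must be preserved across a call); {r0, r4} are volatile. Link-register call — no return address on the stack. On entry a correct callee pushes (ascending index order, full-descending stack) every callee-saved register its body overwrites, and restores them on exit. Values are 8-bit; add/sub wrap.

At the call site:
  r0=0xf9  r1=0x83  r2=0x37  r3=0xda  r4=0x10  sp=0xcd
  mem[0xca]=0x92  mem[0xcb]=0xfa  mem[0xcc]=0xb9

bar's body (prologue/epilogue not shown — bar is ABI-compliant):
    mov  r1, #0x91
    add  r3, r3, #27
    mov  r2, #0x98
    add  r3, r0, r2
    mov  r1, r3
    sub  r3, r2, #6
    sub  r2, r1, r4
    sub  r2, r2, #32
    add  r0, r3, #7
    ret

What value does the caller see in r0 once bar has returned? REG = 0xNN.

prologue: push r1 → mem[0xcc]=0x83, sp=0xcc
prologue: push r2 → mem[0xcb]=0x37, sp=0xcb
prologue: push r3 → mem[0xca]=0xda, sp=0xca
body[0] mov  r1, #0x91 → r1=0x91
body[1] add  r3, r3, #27 → r3=0xf5
body[2] mov  r2, #0x98 → r2=0x98
body[3] add  r3, r0, r2 → r3=0x91
body[4] mov  r1, r3 → r1=0x91
body[5] sub  r3, r2, #6 → r3=0x92
body[6] sub  r2, r1, r4 → r2=0x81
body[7] sub  r2, r2, #32 → r2=0x61
body[8] add  r0, r3, #7 → r0=0x99
epilogue: pop r3=0xda, sp=0xcb
epilogue: pop r2=0x37, sp=0xcc
epilogue: pop r1=0x83, sp=0xcd
r0 is caller-saved → body value

REG = 0x99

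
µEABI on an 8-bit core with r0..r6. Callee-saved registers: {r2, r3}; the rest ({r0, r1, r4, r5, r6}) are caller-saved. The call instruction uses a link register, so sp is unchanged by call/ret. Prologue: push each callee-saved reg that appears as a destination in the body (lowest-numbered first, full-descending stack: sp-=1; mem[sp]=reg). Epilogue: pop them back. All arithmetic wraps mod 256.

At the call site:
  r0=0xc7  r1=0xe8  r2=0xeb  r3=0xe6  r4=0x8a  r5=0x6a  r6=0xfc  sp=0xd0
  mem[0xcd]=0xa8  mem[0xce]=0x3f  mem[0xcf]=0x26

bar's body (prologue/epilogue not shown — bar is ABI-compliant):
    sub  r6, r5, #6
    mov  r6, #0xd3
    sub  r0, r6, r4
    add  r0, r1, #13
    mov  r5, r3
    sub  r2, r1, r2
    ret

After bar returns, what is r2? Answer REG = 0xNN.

REG = 0xeb

prologue: push r2 → mem[0xcf]=0xeb, sp=0xcf
body[0] sub  r6, r5, #6 → r6=0x64
body[1] mov  r6, #0xd3 → r6=0xd3
body[2] sub  r0, r6, r4 → r0=0x49
body[3] add  r0, r1, #13 → r0=0xf5
body[4] mov  r5, r3 → r5=0xe6
body[5] sub  r2, r1, r2 → r2=0xfd
epilogue: pop r2=0xeb, sp=0xd0
r2 is callee-saved → restored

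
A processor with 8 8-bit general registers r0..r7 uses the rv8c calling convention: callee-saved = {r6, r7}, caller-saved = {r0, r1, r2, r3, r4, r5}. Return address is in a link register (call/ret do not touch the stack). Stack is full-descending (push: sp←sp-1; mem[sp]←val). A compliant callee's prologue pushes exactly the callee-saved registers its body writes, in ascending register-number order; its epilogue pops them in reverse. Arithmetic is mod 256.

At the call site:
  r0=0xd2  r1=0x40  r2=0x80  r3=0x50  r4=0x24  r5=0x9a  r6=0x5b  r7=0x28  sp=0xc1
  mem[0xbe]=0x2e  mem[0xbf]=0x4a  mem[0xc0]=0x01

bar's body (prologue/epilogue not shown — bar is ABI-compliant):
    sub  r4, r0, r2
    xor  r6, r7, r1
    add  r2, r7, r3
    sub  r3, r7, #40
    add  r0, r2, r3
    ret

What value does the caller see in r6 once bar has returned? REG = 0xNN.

prologue: push r6 → mem[0xc0]=0x5b, sp=0xc0
body[0] sub  r4, r0, r2 → r4=0x52
body[1] xor  r6, r7, r1 → r6=0x68
body[2] add  r2, r7, r3 → r2=0x78
body[3] sub  r3, r7, #40 → r3=0x00
body[4] add  r0, r2, r3 → r0=0x78
epilogue: pop r6=0x5b, sp=0xc1
r6 is callee-saved → restored

REG = 0x5b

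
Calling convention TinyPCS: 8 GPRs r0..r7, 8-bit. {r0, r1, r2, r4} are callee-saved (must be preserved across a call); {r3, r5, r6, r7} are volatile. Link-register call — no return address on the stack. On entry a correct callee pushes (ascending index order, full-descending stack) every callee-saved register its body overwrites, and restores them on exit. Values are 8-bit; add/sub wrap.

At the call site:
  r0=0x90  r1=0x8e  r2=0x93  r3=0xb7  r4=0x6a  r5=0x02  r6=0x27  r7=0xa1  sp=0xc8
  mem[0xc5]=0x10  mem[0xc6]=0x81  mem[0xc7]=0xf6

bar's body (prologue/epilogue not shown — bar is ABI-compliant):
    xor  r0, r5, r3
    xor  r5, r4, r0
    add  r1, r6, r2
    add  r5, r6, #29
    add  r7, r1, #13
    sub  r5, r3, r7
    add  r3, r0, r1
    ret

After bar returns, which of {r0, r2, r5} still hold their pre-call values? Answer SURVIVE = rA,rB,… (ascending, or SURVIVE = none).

prologue: push r0 → mem[0xc7]=0x90, sp=0xc7
prologue: push r1 → mem[0xc6]=0x8e, sp=0xc6
body[0] xor  r0, r5, r3 → r0=0xb5
body[1] xor  r5, r4, r0 → r5=0xdf
body[2] add  r1, r6, r2 → r1=0xba
body[3] add  r5, r6, #29 → r5=0x44
body[4] add  r7, r1, #13 → r7=0xc7
body[5] sub  r5, r3, r7 → r5=0xf0
body[6] add  r3, r0, r1 → r3=0x6f
epilogue: pop r1=0x8e, sp=0xc7
epilogue: pop r0=0x90, sp=0xc8
r0: callee-saved, written=True
r2: callee-saved, written=False
r5: caller-saved, written=True

SURVIVE = r0,r2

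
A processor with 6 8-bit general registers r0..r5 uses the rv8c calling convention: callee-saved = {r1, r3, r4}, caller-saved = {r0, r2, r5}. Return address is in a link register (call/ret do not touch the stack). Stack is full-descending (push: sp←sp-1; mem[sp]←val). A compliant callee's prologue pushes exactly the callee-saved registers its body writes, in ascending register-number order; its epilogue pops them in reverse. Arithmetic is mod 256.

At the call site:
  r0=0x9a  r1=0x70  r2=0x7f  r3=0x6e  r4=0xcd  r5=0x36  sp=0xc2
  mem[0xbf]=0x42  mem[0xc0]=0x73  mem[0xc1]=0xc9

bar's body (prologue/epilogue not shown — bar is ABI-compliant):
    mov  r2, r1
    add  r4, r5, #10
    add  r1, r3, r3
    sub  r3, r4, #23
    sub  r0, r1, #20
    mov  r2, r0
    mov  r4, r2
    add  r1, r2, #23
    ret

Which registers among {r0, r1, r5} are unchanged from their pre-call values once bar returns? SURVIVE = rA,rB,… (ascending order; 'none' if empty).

prologue: push r1 → mem[0xc1]=0x70, sp=0xc1
prologue: push r3 → mem[0xc0]=0x6e, sp=0xc0
prologue: push r4 → mem[0xbf]=0xcd, sp=0xbf
body[0] mov  r2, r1 → r2=0x70
body[1] add  r4, r5, #10 → r4=0x40
body[2] add  r1, r3, r3 → r1=0xdc
body[3] sub  r3, r4, #23 → r3=0x29
body[4] sub  r0, r1, #20 → r0=0xc8
body[5] mov  r2, r0 → r2=0xc8
body[6] mov  r4, r2 → r4=0xc8
body[7] add  r1, r2, #23 → r1=0xdf
epilogue: pop r4=0xcd, sp=0xc0
epilogue: pop r3=0x6e, sp=0xc1
epilogue: pop r1=0x70, sp=0xc2
r0: caller-saved, written=True
r1: callee-saved, written=True
r5: caller-saved, written=False

SURVIVE = r1,r5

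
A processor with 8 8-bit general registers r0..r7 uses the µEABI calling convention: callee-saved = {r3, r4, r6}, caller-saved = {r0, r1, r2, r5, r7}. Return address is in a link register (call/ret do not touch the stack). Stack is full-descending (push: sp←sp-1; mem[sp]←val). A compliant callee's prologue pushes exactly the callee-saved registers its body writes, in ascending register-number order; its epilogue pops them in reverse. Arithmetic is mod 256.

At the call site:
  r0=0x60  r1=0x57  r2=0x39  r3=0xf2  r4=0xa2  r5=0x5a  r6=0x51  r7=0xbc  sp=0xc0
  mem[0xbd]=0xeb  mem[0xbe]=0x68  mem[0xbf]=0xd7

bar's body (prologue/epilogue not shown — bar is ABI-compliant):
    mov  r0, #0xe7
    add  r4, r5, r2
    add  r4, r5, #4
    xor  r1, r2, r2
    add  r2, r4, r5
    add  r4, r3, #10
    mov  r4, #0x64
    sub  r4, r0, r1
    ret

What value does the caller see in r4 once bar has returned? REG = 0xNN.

REG = 0xa2

prologue: push r4 -> mem[0xbf]=0xa2, sp=0xbf
body[0] mov  r0, #0xe7 -> r0=0xe7
body[1] add  r4, r5, r2 -> r4=0x93
body[2] add  r4, r5, #4 -> r4=0x5e
body[3] xor  r1, r2, r2 -> r1=0x00
body[4] add  r2, r4, r5 -> r2=0xb8
body[5] add  r4, r3, #10 -> r4=0xfc
body[6] mov  r4, #0x64 -> r4=0x64
body[7] sub  r4, r0, r1 -> r4=0xe7
epilogue: pop r4=0xa2, sp=0xc0
r4 is callee-saved -> restored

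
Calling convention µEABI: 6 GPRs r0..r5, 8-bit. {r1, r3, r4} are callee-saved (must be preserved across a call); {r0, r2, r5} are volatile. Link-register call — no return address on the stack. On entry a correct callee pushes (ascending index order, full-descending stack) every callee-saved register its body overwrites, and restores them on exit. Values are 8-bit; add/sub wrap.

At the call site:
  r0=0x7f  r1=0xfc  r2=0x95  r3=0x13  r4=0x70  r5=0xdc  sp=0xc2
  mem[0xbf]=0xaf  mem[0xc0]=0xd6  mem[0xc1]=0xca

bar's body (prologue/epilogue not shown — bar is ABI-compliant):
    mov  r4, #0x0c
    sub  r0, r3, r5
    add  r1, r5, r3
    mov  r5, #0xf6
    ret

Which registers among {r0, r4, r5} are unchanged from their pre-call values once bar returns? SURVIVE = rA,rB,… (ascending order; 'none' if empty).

SURVIVE = r4

prologue: push r1 -> mem[0xc1]=0xfc, sp=0xc1
prologue: push r4 -> mem[0xc0]=0x70, sp=0xc0
body[0] mov  r4, #0x0c -> r4=0x0c
body[1] sub  r0, r3, r5 -> r0=0x37
body[2] add  r1, r5, r3 -> r1=0xef
body[3] mov  r5, #0xf6 -> r5=0xf6
epilogue: pop r4=0x70, sp=0xc1
epilogue: pop r1=0xfc, sp=0xc2
r0: caller-saved, written=True
r4: callee-saved, written=True
r5: caller-saved, written=True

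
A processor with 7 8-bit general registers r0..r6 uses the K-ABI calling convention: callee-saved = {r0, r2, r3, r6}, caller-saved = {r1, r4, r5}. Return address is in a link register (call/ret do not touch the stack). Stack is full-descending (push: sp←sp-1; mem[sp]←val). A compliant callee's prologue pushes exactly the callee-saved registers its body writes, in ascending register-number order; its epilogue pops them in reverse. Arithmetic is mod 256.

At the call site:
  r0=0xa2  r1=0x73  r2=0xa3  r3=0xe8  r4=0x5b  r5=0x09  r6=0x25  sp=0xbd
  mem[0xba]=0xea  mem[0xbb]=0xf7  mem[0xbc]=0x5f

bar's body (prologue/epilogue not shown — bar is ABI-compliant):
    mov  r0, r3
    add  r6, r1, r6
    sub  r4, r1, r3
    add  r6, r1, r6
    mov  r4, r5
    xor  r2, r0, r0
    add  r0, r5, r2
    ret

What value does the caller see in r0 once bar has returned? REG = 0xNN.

REG = 0xa2

prologue: push r0 → mem[0xbc]=0xa2, sp=0xbc
prologue: push r2 → mem[0xbb]=0xa3, sp=0xbb
prologue: push r6 → mem[0xba]=0x25, sp=0xba
body[0] mov  r0, r3 → r0=0xe8
body[1] add  r6, r1, r6 → r6=0x98
body[2] sub  r4, r1, r3 → r4=0x8b
body[3] add  r6, r1, r6 → r6=0x0b
body[4] mov  r4, r5 → r4=0x09
body[5] xor  r2, r0, r0 → r2=0x00
body[6] add  r0, r5, r2 → r0=0x09
epilogue: pop r6=0x25, sp=0xbb
epilogue: pop r2=0xa3, sp=0xbc
epilogue: pop r0=0xa2, sp=0xbd
r0 is callee-saved → restored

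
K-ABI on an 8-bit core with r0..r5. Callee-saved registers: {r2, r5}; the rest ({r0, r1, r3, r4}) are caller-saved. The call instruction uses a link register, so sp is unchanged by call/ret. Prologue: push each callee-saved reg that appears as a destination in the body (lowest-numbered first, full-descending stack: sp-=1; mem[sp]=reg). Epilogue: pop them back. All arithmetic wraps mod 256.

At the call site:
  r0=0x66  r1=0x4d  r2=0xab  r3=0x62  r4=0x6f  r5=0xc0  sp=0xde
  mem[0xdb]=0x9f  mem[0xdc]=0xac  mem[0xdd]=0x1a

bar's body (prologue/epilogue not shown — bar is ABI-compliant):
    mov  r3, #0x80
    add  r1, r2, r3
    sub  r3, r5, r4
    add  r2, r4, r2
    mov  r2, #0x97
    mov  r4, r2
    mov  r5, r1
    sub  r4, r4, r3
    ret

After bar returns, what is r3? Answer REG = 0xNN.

prologue: push r2 → mem[0xdd]=0xab, sp=0xdd
prologue: push r5 → mem[0xdc]=0xc0, sp=0xdc
body[0] mov  r3, #0x80 → r3=0x80
body[1] add  r1, r2, r3 → r1=0x2b
body[2] sub  r3, r5, r4 → r3=0x51
body[3] add  r2, r4, r2 → r2=0x1a
body[4] mov  r2, #0x97 → r2=0x97
body[5] mov  r4, r2 → r4=0x97
body[6] mov  r5, r1 → r5=0x2b
body[7] sub  r4, r4, r3 → r4=0x46
epilogue: pop r5=0xc0, sp=0xdd
epilogue: pop r2=0xab, sp=0xde
r3 is caller-saved → body value

REG = 0x51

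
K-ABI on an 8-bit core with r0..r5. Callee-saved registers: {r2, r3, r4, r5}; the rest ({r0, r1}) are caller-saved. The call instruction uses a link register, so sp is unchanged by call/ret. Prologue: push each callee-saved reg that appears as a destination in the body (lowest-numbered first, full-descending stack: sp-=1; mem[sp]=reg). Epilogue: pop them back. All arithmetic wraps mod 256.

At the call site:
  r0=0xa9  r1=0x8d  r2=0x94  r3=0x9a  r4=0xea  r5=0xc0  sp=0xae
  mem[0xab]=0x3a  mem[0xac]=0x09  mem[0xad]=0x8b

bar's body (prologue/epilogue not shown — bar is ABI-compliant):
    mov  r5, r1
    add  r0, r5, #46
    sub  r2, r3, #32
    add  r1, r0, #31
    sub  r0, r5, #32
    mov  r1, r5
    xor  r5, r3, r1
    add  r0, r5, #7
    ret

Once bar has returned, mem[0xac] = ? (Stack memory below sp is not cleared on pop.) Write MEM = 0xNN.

MEM = 0xc0

prologue: push r2 -> mem[0xad]=0x94, sp=0xad
prologue: push r5 -> mem[0xac]=0xc0, sp=0xac
body[0] mov  r5, r1 -> r5=0x8d
body[1] add  r0, r5, #46 -> r0=0xbb
body[2] sub  r2, r3, #32 -> r2=0x7a
body[3] add  r1, r0, #31 -> r1=0xda
body[4] sub  r0, r5, #32 -> r0=0x6d
body[5] mov  r1, r5 -> r1=0x8d
body[6] xor  r5, r3, r1 -> r5=0x17
body[7] add  r0, r5, #7 -> r0=0x1e
epilogue: pop r5=0xc0, sp=0xad
epilogue: pop r2=0x94, sp=0xae
prologue pushed ['r2', 'r5'] at ['0xad', '0xac']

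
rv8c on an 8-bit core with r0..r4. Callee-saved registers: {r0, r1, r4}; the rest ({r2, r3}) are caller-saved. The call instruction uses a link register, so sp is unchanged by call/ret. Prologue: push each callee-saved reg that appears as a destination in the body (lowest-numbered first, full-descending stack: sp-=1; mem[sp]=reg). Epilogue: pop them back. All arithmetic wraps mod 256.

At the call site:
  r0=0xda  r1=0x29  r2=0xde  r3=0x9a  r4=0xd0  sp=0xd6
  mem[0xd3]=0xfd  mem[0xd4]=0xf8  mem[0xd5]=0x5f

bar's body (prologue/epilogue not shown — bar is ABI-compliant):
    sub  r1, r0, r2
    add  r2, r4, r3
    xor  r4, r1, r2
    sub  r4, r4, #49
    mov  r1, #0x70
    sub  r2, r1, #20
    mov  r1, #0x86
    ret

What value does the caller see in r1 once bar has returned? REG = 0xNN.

prologue: push r1 → mem[0xd5]=0x29, sp=0xd5
prologue: push r4 → mem[0xd4]=0xd0, sp=0xd4
body[0] sub  r1, r0, r2 → r1=0xfc
body[1] add  r2, r4, r3 → r2=0x6a
body[2] xor  r4, r1, r2 → r4=0x96
body[3] sub  r4, r4, #49 → r4=0x65
body[4] mov  r1, #0x70 → r1=0x70
body[5] sub  r2, r1, #20 → r2=0x5c
body[6] mov  r1, #0x86 → r1=0x86
epilogue: pop r4=0xd0, sp=0xd5
epilogue: pop r1=0x29, sp=0xd6
r1 is callee-saved → restored

REG = 0x29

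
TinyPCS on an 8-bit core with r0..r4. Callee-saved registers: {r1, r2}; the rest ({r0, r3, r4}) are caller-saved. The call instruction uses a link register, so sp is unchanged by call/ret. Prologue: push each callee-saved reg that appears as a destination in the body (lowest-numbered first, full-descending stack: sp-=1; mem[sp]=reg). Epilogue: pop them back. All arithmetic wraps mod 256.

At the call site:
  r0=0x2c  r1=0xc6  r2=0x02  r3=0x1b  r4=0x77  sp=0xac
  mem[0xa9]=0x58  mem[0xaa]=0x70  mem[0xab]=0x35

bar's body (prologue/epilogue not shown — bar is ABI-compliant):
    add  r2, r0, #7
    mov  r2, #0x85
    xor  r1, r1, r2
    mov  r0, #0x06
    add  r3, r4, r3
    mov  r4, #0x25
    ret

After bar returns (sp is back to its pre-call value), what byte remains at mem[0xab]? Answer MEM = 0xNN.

prologue: push r1 → mem[0xab]=0xc6, sp=0xab
prologue: push r2 → mem[0xaa]=0x02, sp=0xaa
body[0] add  r2, r0, #7 → r2=0x33
body[1] mov  r2, #0x85 → r2=0x85
body[2] xor  r1, r1, r2 → r1=0x43
body[3] mov  r0, #0x06 → r0=0x06
body[4] add  r3, r4, r3 → r3=0x92
body[5] mov  r4, #0x25 → r4=0x25
epilogue: pop r2=0x02, sp=0xab
epilogue: pop r1=0xc6, sp=0xac
prologue pushed ['r1', 'r2'] at ['0xab', '0xaa']

MEM = 0xc6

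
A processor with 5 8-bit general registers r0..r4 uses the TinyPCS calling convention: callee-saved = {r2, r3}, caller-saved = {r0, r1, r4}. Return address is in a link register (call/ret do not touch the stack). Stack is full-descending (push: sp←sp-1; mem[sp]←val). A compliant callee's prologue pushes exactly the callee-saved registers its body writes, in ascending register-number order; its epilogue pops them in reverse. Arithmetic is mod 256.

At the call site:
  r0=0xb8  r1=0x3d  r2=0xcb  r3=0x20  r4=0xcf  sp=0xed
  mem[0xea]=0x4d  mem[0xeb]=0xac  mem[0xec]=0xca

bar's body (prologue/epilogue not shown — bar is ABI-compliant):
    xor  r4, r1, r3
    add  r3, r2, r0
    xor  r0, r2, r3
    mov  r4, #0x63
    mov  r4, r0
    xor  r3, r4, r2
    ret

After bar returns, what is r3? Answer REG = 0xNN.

REG = 0x20

prologue: push r3 -> mem[0xec]=0x20, sp=0xec
body[0] xor  r4, r1, r3 -> r4=0x1d
body[1] add  r3, r2, r0 -> r3=0x83
body[2] xor  r0, r2, r3 -> r0=0x48
body[3] mov  r4, #0x63 -> r4=0x63
body[4] mov  r4, r0 -> r4=0x48
body[5] xor  r3, r4, r2 -> r3=0x83
epilogue: pop r3=0x20, sp=0xed
r3 is callee-saved -> restored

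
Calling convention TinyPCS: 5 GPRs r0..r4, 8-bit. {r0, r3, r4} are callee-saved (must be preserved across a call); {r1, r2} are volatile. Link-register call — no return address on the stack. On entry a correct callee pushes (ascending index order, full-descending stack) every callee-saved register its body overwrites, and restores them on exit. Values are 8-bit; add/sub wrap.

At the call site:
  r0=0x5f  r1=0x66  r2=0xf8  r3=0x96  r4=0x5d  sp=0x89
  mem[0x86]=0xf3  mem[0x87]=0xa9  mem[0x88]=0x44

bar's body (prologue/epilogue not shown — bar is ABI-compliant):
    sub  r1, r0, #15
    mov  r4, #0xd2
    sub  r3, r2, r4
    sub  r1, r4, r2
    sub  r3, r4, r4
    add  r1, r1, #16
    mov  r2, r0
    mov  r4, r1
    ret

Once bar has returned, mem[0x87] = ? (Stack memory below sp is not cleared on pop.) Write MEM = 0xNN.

prologue: push r3 → mem[0x88]=0x96, sp=0x88
prologue: push r4 → mem[0x87]=0x5d, sp=0x87
body[0] sub  r1, r0, #15 → r1=0x50
body[1] mov  r4, #0xd2 → r4=0xd2
body[2] sub  r3, r2, r4 → r3=0x26
body[3] sub  r1, r4, r2 → r1=0xda
body[4] sub  r3, r4, r4 → r3=0x00
body[5] add  r1, r1, #16 → r1=0xea
body[6] mov  r2, r0 → r2=0x5f
body[7] mov  r4, r1 → r4=0xea
epilogue: pop r4=0x5d, sp=0x88
epilogue: pop r3=0x96, sp=0x89
prologue pushed ['r3', 'r4'] at ['0x88', '0x87']

MEM = 0x5d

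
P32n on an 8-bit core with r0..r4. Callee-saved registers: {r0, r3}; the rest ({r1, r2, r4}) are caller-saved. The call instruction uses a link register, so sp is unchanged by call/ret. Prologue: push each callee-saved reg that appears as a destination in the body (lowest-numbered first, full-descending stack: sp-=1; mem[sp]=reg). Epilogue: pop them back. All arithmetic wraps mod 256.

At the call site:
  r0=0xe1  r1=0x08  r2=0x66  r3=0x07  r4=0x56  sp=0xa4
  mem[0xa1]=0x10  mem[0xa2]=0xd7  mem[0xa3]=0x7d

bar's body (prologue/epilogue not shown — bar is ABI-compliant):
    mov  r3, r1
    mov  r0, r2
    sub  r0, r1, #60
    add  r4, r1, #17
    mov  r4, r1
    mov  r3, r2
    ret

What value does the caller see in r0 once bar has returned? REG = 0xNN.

REG = 0xe1

prologue: push r0 → mem[0xa3]=0xe1, sp=0xa3
prologue: push r3 → mem[0xa2]=0x07, sp=0xa2
body[0] mov  r3, r1 → r3=0x08
body[1] mov  r0, r2 → r0=0x66
body[2] sub  r0, r1, #60 → r0=0xcc
body[3] add  r4, r1, #17 → r4=0x19
body[4] mov  r4, r1 → r4=0x08
body[5] mov  r3, r2 → r3=0x66
epilogue: pop r3=0x07, sp=0xa3
epilogue: pop r0=0xe1, sp=0xa4
r0 is callee-saved → restored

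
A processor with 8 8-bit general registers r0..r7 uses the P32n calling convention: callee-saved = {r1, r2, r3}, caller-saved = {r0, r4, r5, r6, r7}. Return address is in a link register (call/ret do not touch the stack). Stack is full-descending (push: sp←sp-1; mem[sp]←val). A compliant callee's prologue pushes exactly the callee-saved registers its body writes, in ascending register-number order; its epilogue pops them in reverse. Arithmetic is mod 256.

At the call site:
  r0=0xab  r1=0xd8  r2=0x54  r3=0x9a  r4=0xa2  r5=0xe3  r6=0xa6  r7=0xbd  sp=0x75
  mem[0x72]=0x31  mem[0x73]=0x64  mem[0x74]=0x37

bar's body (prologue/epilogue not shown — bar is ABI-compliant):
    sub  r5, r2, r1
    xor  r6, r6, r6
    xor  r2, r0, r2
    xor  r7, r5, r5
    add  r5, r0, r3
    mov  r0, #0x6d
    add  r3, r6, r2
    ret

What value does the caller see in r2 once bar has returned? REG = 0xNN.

prologue: push r2 -> mem[0x74]=0x54, sp=0x74
prologue: push r3 -> mem[0x73]=0x9a, sp=0x73
body[0] sub  r5, r2, r1 -> r5=0x7c
body[1] xor  r6, r6, r6 -> r6=0x00
body[2] xor  r2, r0, r2 -> r2=0xff
body[3] xor  r7, r5, r5 -> r7=0x00
body[4] add  r5, r0, r3 -> r5=0x45
body[5] mov  r0, #0x6d -> r0=0x6d
body[6] add  r3, r6, r2 -> r3=0xff
epilogue: pop r3=0x9a, sp=0x74
epilogue: pop r2=0x54, sp=0x75
r2 is callee-saved -> restored

REG = 0x54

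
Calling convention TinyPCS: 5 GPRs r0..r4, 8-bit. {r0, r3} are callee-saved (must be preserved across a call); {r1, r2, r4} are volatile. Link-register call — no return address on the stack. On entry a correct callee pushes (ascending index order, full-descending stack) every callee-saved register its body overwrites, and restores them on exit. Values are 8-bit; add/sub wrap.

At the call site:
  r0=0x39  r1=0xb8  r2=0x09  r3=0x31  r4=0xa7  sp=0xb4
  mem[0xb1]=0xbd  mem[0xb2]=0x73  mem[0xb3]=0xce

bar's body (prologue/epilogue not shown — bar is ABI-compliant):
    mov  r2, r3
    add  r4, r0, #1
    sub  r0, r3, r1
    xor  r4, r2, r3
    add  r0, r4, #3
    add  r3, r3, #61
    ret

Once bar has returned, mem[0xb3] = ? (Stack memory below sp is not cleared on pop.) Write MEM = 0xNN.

MEM = 0x39

prologue: push r0 -> mem[0xb3]=0x39, sp=0xb3
prologue: push r3 -> mem[0xb2]=0x31, sp=0xb2
body[0] mov  r2, r3 -> r2=0x31
body[1] add  r4, r0, #1 -> r4=0x3a
body[2] sub  r0, r3, r1 -> r0=0x79
body[3] xor  r4, r2, r3 -> r4=0x00
body[4] add  r0, r4, #3 -> r0=0x03
body[5] add  r3, r3, #61 -> r3=0x6e
epilogue: pop r3=0x31, sp=0xb3
epilogue: pop r0=0x39, sp=0xb4
prologue pushed ['r0', 'r3'] at ['0xb3', '0xb2']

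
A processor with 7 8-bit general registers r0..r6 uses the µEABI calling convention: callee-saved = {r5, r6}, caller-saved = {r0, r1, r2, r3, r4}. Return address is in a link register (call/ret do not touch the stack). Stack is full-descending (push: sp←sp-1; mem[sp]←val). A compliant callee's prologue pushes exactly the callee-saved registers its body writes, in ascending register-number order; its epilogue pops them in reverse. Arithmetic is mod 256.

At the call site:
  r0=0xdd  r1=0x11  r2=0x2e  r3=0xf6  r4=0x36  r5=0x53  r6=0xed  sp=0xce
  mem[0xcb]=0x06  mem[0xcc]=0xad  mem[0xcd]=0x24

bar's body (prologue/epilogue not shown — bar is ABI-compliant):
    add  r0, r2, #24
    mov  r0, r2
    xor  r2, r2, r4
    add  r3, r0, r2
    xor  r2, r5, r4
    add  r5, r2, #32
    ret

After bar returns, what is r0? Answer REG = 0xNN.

prologue: push r5 -> mem[0xcd]=0x53, sp=0xcd
body[0] add  r0, r2, #24 -> r0=0x46
body[1] mov  r0, r2 -> r0=0x2e
body[2] xor  r2, r2, r4 -> r2=0x18
body[3] add  r3, r0, r2 -> r3=0x46
body[4] xor  r2, r5, r4 -> r2=0x65
body[5] add  r5, r2, #32 -> r5=0x85
epilogue: pop r5=0x53, sp=0xce
r0 is caller-saved -> body value

REG = 0x2e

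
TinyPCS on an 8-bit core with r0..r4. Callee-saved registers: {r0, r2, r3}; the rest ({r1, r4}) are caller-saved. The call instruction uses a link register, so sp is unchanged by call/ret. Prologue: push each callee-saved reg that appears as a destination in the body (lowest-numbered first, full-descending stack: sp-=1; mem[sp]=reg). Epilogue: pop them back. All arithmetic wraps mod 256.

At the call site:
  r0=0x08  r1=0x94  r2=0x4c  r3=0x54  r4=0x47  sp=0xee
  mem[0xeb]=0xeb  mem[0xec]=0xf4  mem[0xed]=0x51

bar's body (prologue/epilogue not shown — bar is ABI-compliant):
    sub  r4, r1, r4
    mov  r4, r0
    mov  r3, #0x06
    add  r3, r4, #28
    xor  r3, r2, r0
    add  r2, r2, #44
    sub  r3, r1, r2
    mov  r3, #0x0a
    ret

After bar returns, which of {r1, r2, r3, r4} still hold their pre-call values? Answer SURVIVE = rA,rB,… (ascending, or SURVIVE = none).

SURVIVE = r1,r2,r3

prologue: push r2 → mem[0xed]=0x4c, sp=0xed
prologue: push r3 → mem[0xec]=0x54, sp=0xec
body[0] sub  r4, r1, r4 → r4=0x4d
body[1] mov  r4, r0 → r4=0x08
body[2] mov  r3, #0x06 → r3=0x06
body[3] add  r3, r4, #28 → r3=0x24
body[4] xor  r3, r2, r0 → r3=0x44
body[5] add  r2, r2, #44 → r2=0x78
body[6] sub  r3, r1, r2 → r3=0x1c
body[7] mov  r3, #0x0a → r3=0x0a
epilogue: pop r3=0x54, sp=0xed
epilogue: pop r2=0x4c, sp=0xee
r1: caller-saved, written=False
r2: callee-saved, written=True
r3: callee-saved, written=True
r4: caller-saved, written=True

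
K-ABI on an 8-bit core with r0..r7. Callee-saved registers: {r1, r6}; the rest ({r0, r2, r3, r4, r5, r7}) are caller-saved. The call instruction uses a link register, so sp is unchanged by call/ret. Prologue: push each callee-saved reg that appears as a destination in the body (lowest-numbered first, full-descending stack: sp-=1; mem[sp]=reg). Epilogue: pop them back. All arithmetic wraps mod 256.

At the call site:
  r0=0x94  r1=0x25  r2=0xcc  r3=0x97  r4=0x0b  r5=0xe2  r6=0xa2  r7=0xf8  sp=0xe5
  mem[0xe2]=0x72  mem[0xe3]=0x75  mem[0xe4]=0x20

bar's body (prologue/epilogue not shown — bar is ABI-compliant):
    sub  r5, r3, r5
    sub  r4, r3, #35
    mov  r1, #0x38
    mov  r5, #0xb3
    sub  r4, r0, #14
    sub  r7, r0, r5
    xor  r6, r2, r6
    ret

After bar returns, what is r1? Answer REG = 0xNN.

prologue: push r1 → mem[0xe4]=0x25, sp=0xe4
prologue: push r6 → mem[0xe3]=0xa2, sp=0xe3
body[0] sub  r5, r3, r5 → r5=0xb5
body[1] sub  r4, r3, #35 → r4=0x74
body[2] mov  r1, #0x38 → r1=0x38
body[3] mov  r5, #0xb3 → r5=0xb3
body[4] sub  r4, r0, #14 → r4=0x86
body[5] sub  r7, r0, r5 → r7=0xe1
body[6] xor  r6, r2, r6 → r6=0x6e
epilogue: pop r6=0xa2, sp=0xe4
epilogue: pop r1=0x25, sp=0xe5
r1 is callee-saved → restored

REG = 0x25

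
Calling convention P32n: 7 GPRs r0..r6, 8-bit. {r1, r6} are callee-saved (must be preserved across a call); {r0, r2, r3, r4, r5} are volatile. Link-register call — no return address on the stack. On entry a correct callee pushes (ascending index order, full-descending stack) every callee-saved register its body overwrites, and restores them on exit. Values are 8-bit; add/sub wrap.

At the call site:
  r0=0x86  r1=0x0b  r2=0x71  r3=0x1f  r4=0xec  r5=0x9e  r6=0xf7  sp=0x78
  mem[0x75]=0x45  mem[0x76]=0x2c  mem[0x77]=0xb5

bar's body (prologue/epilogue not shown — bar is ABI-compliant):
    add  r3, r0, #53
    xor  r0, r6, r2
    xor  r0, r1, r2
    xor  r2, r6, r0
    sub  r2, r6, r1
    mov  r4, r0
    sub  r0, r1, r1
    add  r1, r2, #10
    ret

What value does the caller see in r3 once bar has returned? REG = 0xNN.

REG = 0xbb

prologue: push r1 -> mem[0x77]=0x0b, sp=0x77
body[0] add  r3, r0, #53 -> r3=0xbb
body[1] xor  r0, r6, r2 -> r0=0x86
body[2] xor  r0, r1, r2 -> r0=0x7a
body[3] xor  r2, r6, r0 -> r2=0x8d
body[4] sub  r2, r6, r1 -> r2=0xec
body[5] mov  r4, r0 -> r4=0x7a
body[6] sub  r0, r1, r1 -> r0=0x00
body[7] add  r1, r2, #10 -> r1=0xf6
epilogue: pop r1=0x0b, sp=0x78
r3 is caller-saved -> body value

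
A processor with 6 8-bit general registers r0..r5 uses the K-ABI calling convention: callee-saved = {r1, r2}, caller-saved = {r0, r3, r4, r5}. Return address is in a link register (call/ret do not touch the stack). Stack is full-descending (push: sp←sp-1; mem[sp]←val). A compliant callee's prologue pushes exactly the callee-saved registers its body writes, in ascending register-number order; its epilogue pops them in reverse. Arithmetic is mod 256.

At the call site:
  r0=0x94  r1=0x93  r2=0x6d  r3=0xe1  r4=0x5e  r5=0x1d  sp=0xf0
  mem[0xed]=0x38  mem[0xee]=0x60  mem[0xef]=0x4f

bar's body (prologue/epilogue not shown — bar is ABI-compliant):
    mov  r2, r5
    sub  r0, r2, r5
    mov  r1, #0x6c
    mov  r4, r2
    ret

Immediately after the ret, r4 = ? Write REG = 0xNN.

prologue: push r1 -> mem[0xef]=0x93, sp=0xef
prologue: push r2 -> mem[0xee]=0x6d, sp=0xee
body[0] mov  r2, r5 -> r2=0x1d
body[1] sub  r0, r2, r5 -> r0=0x00
body[2] mov  r1, #0x6c -> r1=0x6c
body[3] mov  r4, r2 -> r4=0x1d
epilogue: pop r2=0x6d, sp=0xef
epilogue: pop r1=0x93, sp=0xf0
r4 is caller-saved -> body value

REG = 0x1d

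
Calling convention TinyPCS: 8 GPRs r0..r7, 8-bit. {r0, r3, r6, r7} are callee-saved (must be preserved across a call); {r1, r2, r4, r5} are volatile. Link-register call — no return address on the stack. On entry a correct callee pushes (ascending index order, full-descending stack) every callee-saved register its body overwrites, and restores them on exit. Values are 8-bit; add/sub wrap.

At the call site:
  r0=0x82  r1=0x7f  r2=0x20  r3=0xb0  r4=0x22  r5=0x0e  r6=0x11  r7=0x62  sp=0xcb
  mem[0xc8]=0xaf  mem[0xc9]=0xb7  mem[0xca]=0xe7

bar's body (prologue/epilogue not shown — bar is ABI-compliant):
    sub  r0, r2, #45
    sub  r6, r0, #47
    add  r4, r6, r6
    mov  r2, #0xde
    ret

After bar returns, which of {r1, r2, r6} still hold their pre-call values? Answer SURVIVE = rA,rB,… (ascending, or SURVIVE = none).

prologue: push r0 -> mem[0xca]=0x82, sp=0xca
prologue: push r6 -> mem[0xc9]=0x11, sp=0xc9
body[0] sub  r0, r2, #45 -> r0=0xf3
body[1] sub  r6, r0, #47 -> r6=0xc4
body[2] add  r4, r6, r6 -> r4=0x88
body[3] mov  r2, #0xde -> r2=0xde
epilogue: pop r6=0x11, sp=0xca
epilogue: pop r0=0x82, sp=0xcb
r1: caller-saved, written=False
r2: caller-saved, written=True
r6: callee-saved, written=True

SURVIVE = r1,r6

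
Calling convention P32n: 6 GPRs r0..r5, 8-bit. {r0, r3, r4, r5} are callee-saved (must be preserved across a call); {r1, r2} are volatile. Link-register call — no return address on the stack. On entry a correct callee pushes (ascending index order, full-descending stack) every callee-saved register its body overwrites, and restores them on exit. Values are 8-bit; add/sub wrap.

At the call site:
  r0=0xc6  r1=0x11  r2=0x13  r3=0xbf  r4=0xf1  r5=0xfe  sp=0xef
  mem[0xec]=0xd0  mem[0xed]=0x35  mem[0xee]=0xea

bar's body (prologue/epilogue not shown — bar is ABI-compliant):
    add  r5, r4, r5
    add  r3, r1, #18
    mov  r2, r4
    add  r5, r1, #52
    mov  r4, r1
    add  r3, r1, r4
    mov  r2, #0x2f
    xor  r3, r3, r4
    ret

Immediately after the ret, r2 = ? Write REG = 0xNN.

REG = 0x2f

prologue: push r3 → mem[0xee]=0xbf, sp=0xee
prologue: push r4 → mem[0xed]=0xf1, sp=0xed
prologue: push r5 → mem[0xec]=0xfe, sp=0xec
body[0] add  r5, r4, r5 → r5=0xef
body[1] add  r3, r1, #18 → r3=0x23
body[2] mov  r2, r4 → r2=0xf1
body[3] add  r5, r1, #52 → r5=0x45
body[4] mov  r4, r1 → r4=0x11
body[5] add  r3, r1, r4 → r3=0x22
body[6] mov  r2, #0x2f → r2=0x2f
body[7] xor  r3, r3, r4 → r3=0x33
epilogue: pop r5=0xfe, sp=0xed
epilogue: pop r4=0xf1, sp=0xee
epilogue: pop r3=0xbf, sp=0xef
r2 is caller-saved → body value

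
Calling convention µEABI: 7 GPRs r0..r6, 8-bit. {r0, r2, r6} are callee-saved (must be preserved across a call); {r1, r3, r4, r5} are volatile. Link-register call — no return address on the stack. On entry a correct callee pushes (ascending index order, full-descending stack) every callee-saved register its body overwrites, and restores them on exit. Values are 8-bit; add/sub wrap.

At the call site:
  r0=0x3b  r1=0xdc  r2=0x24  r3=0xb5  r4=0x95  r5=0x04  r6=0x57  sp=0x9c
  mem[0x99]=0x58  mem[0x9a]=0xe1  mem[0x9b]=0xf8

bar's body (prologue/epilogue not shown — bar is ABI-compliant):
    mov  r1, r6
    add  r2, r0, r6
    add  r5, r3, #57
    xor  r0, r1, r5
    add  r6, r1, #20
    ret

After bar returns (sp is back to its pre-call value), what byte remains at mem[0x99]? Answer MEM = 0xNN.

prologue: push r0 → mem[0x9b]=0x3b, sp=0x9b
prologue: push r2 → mem[0x9a]=0x24, sp=0x9a
prologue: push r6 → mem[0x99]=0x57, sp=0x99
body[0] mov  r1, r6 → r1=0x57
body[1] add  r2, r0, r6 → r2=0x92
body[2] add  r5, r3, #57 → r5=0xee
body[3] xor  r0, r1, r5 → r0=0xb9
body[4] add  r6, r1, #20 → r6=0x6b
epilogue: pop r6=0x57, sp=0x9a
epilogue: pop r2=0x24, sp=0x9b
epilogue: pop r0=0x3b, sp=0x9c
prologue pushed ['r0', 'r2', 'r6'] at ['0x9b', '0x9a', '0x99']

MEM = 0x57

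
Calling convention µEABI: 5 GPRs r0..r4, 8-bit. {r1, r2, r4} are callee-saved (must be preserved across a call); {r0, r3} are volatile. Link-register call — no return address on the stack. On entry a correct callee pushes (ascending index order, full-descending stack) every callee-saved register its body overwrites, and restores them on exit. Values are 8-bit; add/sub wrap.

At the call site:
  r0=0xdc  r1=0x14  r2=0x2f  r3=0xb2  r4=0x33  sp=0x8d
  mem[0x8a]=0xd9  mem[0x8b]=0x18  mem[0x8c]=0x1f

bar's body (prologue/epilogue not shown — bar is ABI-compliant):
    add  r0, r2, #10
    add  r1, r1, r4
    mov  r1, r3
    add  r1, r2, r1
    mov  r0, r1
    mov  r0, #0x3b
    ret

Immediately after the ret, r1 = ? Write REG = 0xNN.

REG = 0x14

prologue: push r1 -> mem[0x8c]=0x14, sp=0x8c
body[0] add  r0, r2, #10 -> r0=0x39
body[1] add  r1, r1, r4 -> r1=0x47
body[2] mov  r1, r3 -> r1=0xb2
body[3] add  r1, r2, r1 -> r1=0xe1
body[4] mov  r0, r1 -> r0=0xe1
body[5] mov  r0, #0x3b -> r0=0x3b
epilogue: pop r1=0x14, sp=0x8d
r1 is callee-saved -> restored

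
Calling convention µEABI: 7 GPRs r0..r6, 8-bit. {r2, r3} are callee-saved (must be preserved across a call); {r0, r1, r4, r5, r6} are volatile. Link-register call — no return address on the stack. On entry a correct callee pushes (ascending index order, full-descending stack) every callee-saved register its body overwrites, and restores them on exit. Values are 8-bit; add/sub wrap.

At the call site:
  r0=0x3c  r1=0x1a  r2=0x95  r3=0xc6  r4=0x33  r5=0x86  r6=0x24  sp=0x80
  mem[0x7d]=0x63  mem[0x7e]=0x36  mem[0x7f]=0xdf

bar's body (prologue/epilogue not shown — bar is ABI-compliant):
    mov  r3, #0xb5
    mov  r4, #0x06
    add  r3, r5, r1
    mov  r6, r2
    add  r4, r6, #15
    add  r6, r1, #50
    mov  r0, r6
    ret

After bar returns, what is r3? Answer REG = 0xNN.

REG = 0xc6

prologue: push r3 -> mem[0x7f]=0xc6, sp=0x7f
body[0] mov  r3, #0xb5 -> r3=0xb5
body[1] mov  r4, #0x06 -> r4=0x06
body[2] add  r3, r5, r1 -> r3=0xa0
body[3] mov  r6, r2 -> r6=0x95
body[4] add  r4, r6, #15 -> r4=0xa4
body[5] add  r6, r1, #50 -> r6=0x4c
body[6] mov  r0, r6 -> r0=0x4c
epilogue: pop r3=0xc6, sp=0x80
r3 is callee-saved -> restored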